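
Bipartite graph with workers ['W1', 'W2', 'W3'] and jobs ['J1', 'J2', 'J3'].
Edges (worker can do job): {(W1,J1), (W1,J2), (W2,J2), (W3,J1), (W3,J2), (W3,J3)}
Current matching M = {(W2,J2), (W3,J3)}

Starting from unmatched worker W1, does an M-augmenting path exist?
Yes: W1 → J1

An M-augmenting path alternates non-matching / matching edges, starting and ending at unmatched vertices.
Path: W1 → J1
(J1 is unmatched in M, so the path is augmenting.)
Flipping edges along this path would increase |M| from 2 to 3.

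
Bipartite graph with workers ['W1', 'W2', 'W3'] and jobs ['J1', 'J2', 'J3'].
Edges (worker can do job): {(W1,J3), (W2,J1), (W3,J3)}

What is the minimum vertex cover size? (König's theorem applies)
Minimum vertex cover size = 2

By König's theorem: in bipartite graphs,
min vertex cover = max matching = 2

Maximum matching has size 2, so minimum vertex cover also has size 2.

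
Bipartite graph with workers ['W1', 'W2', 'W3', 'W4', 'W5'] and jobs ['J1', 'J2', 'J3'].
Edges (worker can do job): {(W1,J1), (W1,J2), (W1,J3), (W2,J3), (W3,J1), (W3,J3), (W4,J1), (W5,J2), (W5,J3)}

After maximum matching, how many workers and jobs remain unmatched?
Unmatched: 2 workers, 0 jobs

Maximum matching size: 3
Workers: 5 total, 3 matched, 2 unmatched
Jobs: 3 total, 3 matched, 0 unmatched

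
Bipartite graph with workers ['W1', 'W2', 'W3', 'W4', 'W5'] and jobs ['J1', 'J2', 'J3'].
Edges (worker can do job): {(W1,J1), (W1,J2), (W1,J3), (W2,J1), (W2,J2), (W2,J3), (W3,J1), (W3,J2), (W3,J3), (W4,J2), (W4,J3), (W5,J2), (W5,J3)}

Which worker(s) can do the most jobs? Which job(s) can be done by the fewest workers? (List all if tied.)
Most versatile: W1, W2, W3 (3 jobs); Least covered: J1 (3 workers)

Worker degrees (jobs they can do): W1:3, W2:3, W3:3, W4:2, W5:2
Job degrees (workers who can do it): J1:3, J2:5, J3:5

Maximum worker degree is 3, achieved by: W1, W2, W3
Minimum job degree is 3, achieved by: J1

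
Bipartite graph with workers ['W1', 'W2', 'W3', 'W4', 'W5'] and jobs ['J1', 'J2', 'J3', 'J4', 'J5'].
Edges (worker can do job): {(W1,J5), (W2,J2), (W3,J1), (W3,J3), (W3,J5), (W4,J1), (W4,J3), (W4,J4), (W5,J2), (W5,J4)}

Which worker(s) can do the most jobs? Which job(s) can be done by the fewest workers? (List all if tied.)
Most versatile: W3, W4 (3 jobs); Least covered: J1, J2, J3, J4, J5 (2 workers)

Worker degrees (jobs they can do): W1:1, W2:1, W3:3, W4:3, W5:2
Job degrees (workers who can do it): J1:2, J2:2, J3:2, J4:2, J5:2

Maximum worker degree is 3, achieved by: W3, W4
Minimum job degree is 2, achieved by: J1, J2, J3, J4, J5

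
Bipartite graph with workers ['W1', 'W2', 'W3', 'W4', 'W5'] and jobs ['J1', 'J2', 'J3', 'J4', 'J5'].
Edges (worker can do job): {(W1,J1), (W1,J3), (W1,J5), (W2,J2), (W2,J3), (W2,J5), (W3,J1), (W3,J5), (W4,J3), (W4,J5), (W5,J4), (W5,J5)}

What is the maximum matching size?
Maximum matching size = 5

Maximum matching: {(W1,J1), (W2,J2), (W3,J5), (W4,J3), (W5,J4)}
Size: 5

This assigns 5 workers to 5 distinct jobs.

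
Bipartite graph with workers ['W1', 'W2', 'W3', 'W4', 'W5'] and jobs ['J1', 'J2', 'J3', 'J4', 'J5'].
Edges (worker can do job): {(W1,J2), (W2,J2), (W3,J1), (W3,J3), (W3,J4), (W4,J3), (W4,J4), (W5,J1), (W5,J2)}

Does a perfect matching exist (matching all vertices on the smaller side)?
No, maximum matching has size 4 < 5

Maximum matching has size 4, need 5 for perfect matching.
Unmatched workers: ['W2']
Unmatched jobs: ['J5']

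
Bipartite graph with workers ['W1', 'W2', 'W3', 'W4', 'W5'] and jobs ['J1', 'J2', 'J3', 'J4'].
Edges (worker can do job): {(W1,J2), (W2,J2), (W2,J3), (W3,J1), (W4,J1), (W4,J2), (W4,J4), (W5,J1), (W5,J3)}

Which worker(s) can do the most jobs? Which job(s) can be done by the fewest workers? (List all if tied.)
Most versatile: W4 (3 jobs); Least covered: J4 (1 workers)

Worker degrees (jobs they can do): W1:1, W2:2, W3:1, W4:3, W5:2
Job degrees (workers who can do it): J1:3, J2:3, J3:2, J4:1

Maximum worker degree is 3, achieved by: W4
Minimum job degree is 1, achieved by: J4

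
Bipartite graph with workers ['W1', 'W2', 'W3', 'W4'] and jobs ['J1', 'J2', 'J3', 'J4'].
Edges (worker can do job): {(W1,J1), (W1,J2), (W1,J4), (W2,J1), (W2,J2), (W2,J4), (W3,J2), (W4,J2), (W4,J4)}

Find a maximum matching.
Matching: {(W1,J1), (W3,J2), (W4,J4)}

Maximum matching (size 3):
  W1 → J1
  W3 → J2
  W4 → J4

Each worker is assigned to at most one job, and each job to at most one worker.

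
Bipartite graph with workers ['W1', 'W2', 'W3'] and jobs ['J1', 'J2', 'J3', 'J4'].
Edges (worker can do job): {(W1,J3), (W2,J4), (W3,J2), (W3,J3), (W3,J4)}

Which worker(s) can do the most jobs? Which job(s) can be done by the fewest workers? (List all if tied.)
Most versatile: W3 (3 jobs); Least covered: J1 (0 workers)

Worker degrees (jobs they can do): W1:1, W2:1, W3:3
Job degrees (workers who can do it): J1:0, J2:1, J3:2, J4:2

Maximum worker degree is 3, achieved by: W3
Minimum job degree is 0, achieved by: J1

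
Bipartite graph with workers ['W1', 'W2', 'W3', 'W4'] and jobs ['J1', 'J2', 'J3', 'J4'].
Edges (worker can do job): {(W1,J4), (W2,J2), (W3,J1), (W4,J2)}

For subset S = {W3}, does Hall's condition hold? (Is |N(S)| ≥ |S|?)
Yes: |N(S)| = 1, |S| = 1

Subset S = {W3}
Neighbors N(S) = {J1}

|N(S)| = 1, |S| = 1
Hall's condition: |N(S)| ≥ |S| is satisfied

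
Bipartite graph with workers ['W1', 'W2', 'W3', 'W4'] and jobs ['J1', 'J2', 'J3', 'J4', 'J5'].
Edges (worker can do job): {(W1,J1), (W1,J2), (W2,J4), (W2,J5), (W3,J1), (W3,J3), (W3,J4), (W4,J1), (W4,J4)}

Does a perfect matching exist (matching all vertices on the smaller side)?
Yes, perfect matching exists (size 4)

Perfect matching: {(W1,J2), (W2,J5), (W3,J4), (W4,J1)}
All 4 vertices on the smaller side are matched.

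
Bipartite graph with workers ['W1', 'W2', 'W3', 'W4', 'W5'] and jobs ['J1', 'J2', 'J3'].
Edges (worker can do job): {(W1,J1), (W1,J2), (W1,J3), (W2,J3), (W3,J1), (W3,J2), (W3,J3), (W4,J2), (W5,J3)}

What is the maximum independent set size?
Maximum independent set = 5

By König's theorem:
- Min vertex cover = Max matching = 3
- Max independent set = Total vertices - Min vertex cover
- Max independent set = 8 - 3 = 5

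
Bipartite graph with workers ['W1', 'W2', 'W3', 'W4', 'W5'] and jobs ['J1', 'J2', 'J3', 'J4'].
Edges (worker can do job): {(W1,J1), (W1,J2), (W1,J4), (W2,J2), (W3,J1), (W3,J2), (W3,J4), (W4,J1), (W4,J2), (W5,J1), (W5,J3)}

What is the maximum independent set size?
Maximum independent set = 5

By König's theorem:
- Min vertex cover = Max matching = 4
- Max independent set = Total vertices - Min vertex cover
- Max independent set = 9 - 4 = 5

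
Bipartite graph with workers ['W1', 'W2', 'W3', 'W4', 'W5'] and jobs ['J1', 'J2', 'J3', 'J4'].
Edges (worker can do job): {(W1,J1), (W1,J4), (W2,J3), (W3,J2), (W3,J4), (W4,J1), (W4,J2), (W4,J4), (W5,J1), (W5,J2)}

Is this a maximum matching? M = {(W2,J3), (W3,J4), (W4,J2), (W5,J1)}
Yes, size 4 is maximum

Proposed matching has size 4.
Maximum matching size for this graph: 4.

This is a maximum matching.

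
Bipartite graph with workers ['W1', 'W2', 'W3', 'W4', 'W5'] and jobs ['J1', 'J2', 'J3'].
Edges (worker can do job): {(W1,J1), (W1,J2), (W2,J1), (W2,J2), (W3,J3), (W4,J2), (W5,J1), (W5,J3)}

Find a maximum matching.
Matching: {(W3,J3), (W4,J2), (W5,J1)}

Maximum matching (size 3):
  W3 → J3
  W4 → J2
  W5 → J1

Each worker is assigned to at most one job, and each job to at most one worker.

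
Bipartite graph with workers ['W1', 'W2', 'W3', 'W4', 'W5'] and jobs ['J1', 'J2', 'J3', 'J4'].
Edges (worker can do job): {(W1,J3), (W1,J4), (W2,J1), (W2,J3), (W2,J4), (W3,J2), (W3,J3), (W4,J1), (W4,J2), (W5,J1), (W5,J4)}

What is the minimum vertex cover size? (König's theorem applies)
Minimum vertex cover size = 4

By König's theorem: in bipartite graphs,
min vertex cover = max matching = 4

Maximum matching has size 4, so minimum vertex cover also has size 4.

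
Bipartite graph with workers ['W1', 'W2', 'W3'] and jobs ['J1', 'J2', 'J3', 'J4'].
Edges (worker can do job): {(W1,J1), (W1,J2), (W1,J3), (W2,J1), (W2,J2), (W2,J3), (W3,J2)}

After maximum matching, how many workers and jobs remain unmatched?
Unmatched: 0 workers, 1 jobs

Maximum matching size: 3
Workers: 3 total, 3 matched, 0 unmatched
Jobs: 4 total, 3 matched, 1 unmatched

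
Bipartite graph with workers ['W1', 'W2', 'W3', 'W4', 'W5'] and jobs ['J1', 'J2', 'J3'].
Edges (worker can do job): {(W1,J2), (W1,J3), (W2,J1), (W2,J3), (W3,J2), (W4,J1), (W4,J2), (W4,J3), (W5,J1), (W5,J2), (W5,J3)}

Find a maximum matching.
Matching: {(W3,J2), (W4,J1), (W5,J3)}

Maximum matching (size 3):
  W3 → J2
  W4 → J1
  W5 → J3

Each worker is assigned to at most one job, and each job to at most one worker.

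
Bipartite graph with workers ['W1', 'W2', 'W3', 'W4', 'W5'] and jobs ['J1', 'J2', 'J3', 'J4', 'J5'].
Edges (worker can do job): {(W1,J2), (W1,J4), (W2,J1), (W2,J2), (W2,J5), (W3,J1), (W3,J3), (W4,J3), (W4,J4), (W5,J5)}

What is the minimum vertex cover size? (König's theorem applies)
Minimum vertex cover size = 5

By König's theorem: in bipartite graphs,
min vertex cover = max matching = 5

Maximum matching has size 5, so minimum vertex cover also has size 5.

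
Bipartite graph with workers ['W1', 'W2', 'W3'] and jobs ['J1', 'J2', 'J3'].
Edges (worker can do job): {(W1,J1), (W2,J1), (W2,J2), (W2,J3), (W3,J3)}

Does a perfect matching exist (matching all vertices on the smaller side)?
Yes, perfect matching exists (size 3)

Perfect matching: {(W1,J1), (W2,J2), (W3,J3)}
All 3 vertices on the smaller side are matched.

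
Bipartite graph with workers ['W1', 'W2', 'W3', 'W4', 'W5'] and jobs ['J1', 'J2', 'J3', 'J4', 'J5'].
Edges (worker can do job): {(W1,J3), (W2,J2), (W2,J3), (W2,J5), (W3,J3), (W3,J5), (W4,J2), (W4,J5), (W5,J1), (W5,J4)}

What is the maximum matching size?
Maximum matching size = 4

Maximum matching: {(W2,J5), (W3,J3), (W4,J2), (W5,J1)}
Size: 4

This assigns 4 workers to 4 distinct jobs.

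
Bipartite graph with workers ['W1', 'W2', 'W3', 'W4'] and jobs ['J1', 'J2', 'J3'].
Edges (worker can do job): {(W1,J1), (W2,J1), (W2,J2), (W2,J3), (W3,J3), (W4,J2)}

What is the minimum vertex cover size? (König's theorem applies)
Minimum vertex cover size = 3

By König's theorem: in bipartite graphs,
min vertex cover = max matching = 3

Maximum matching has size 3, so minimum vertex cover also has size 3.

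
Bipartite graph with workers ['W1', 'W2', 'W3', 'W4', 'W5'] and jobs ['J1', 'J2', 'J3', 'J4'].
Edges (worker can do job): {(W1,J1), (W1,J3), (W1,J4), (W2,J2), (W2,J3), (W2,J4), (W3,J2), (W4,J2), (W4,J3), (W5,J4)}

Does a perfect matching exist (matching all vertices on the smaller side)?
Yes, perfect matching exists (size 4)

Perfect matching: {(W1,J1), (W3,J2), (W4,J3), (W5,J4)}
All 4 vertices on the smaller side are matched.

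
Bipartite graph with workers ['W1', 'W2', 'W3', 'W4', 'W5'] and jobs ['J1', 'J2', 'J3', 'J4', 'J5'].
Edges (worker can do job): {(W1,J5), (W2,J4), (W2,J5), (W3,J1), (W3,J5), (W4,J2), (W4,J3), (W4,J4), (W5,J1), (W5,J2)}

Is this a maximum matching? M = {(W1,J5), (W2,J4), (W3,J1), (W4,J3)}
No, size 4 is not maximum

Proposed matching has size 4.
Maximum matching size for this graph: 5.

This is NOT maximum - can be improved to size 5.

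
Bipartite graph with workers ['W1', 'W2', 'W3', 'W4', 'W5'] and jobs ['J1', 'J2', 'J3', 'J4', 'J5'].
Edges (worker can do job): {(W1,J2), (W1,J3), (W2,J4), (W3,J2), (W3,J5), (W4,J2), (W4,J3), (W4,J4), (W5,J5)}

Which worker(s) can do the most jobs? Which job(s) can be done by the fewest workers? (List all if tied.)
Most versatile: W4 (3 jobs); Least covered: J1 (0 workers)

Worker degrees (jobs they can do): W1:2, W2:1, W3:2, W4:3, W5:1
Job degrees (workers who can do it): J1:0, J2:3, J3:2, J4:2, J5:2

Maximum worker degree is 3, achieved by: W4
Minimum job degree is 0, achieved by: J1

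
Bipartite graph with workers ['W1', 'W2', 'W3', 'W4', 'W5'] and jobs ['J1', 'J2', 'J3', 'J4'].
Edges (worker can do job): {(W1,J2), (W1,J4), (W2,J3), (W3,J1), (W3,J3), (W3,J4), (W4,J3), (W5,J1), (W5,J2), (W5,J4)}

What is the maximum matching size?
Maximum matching size = 4

Maximum matching: {(W1,J2), (W3,J4), (W4,J3), (W5,J1)}
Size: 4

This assigns 4 workers to 4 distinct jobs.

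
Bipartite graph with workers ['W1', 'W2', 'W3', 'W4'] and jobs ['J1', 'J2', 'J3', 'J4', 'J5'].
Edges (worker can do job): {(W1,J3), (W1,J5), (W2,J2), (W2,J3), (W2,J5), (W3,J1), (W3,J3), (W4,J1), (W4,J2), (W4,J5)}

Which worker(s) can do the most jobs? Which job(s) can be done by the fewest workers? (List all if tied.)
Most versatile: W2, W4 (3 jobs); Least covered: J4 (0 workers)

Worker degrees (jobs they can do): W1:2, W2:3, W3:2, W4:3
Job degrees (workers who can do it): J1:2, J2:2, J3:3, J4:0, J5:3

Maximum worker degree is 3, achieved by: W2, W4
Minimum job degree is 0, achieved by: J4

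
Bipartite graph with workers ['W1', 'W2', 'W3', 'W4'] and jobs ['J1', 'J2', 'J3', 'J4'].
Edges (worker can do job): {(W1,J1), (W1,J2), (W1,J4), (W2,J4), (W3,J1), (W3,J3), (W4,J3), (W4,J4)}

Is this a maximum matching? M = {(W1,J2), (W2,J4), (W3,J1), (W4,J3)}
Yes, size 4 is maximum

Proposed matching has size 4.
Maximum matching size for this graph: 4.

This is a maximum matching.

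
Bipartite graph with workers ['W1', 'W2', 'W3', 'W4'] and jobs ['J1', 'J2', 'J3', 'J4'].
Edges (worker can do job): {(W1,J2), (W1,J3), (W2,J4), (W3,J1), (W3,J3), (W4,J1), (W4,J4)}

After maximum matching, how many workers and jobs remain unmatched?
Unmatched: 0 workers, 0 jobs

Maximum matching size: 4
Workers: 4 total, 4 matched, 0 unmatched
Jobs: 4 total, 4 matched, 0 unmatched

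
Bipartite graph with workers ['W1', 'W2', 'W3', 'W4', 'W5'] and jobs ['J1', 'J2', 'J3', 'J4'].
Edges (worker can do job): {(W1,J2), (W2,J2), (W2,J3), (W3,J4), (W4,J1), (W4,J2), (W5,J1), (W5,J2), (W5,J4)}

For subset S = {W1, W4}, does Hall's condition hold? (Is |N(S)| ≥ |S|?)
Yes: |N(S)| = 2, |S| = 2

Subset S = {W1, W4}
Neighbors N(S) = {J1, J2}

|N(S)| = 2, |S| = 2
Hall's condition: |N(S)| ≥ |S| is satisfied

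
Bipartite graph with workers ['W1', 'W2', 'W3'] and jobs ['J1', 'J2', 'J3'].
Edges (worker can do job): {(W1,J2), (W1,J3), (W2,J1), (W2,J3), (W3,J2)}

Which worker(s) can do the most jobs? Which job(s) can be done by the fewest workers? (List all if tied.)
Most versatile: W1, W2 (2 jobs); Least covered: J1 (1 workers)

Worker degrees (jobs they can do): W1:2, W2:2, W3:1
Job degrees (workers who can do it): J1:1, J2:2, J3:2

Maximum worker degree is 2, achieved by: W1, W2
Minimum job degree is 1, achieved by: J1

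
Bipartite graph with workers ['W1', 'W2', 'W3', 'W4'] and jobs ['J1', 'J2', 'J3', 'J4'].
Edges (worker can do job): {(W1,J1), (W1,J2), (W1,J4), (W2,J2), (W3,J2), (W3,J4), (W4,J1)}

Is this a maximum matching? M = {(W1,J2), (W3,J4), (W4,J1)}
Yes, size 3 is maximum

Proposed matching has size 3.
Maximum matching size for this graph: 3.

This is a maximum matching.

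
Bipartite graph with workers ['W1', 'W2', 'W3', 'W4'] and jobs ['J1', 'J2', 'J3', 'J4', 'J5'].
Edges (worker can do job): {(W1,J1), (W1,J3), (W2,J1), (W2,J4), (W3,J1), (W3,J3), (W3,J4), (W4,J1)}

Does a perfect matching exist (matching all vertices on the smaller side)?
No, maximum matching has size 3 < 4

Maximum matching has size 3, need 4 for perfect matching.
Unmatched workers: ['W1']
Unmatched jobs: ['J5', 'J2']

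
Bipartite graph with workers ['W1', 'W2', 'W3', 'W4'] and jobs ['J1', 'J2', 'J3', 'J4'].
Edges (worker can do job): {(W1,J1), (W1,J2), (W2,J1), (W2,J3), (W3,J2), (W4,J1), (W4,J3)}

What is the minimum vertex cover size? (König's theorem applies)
Minimum vertex cover size = 3

By König's theorem: in bipartite graphs,
min vertex cover = max matching = 3

Maximum matching has size 3, so minimum vertex cover also has size 3.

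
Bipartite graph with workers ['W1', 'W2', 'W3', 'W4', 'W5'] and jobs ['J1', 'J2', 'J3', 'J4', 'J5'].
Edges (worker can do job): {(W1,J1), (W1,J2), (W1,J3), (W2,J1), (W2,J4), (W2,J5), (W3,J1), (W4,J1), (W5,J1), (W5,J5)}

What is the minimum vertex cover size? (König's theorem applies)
Minimum vertex cover size = 4

By König's theorem: in bipartite graphs,
min vertex cover = max matching = 4

Maximum matching has size 4, so minimum vertex cover also has size 4.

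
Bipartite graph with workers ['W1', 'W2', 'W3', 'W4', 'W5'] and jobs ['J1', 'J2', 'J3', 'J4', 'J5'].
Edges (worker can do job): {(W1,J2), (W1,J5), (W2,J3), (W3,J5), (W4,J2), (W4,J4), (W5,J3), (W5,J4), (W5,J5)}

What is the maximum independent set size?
Maximum independent set = 6

By König's theorem:
- Min vertex cover = Max matching = 4
- Max independent set = Total vertices - Min vertex cover
- Max independent set = 10 - 4 = 6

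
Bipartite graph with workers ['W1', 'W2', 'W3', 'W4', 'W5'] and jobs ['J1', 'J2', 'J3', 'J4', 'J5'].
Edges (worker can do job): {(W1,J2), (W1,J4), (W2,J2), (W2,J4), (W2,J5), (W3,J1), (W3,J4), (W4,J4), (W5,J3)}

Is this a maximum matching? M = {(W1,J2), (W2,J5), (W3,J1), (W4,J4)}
No, size 4 is not maximum

Proposed matching has size 4.
Maximum matching size for this graph: 5.

This is NOT maximum - can be improved to size 5.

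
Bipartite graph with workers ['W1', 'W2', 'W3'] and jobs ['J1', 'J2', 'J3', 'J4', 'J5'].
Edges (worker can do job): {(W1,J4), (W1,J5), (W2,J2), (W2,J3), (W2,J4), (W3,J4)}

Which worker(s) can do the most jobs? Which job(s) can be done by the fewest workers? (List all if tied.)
Most versatile: W2 (3 jobs); Least covered: J1 (0 workers)

Worker degrees (jobs they can do): W1:2, W2:3, W3:1
Job degrees (workers who can do it): J1:0, J2:1, J3:1, J4:3, J5:1

Maximum worker degree is 3, achieved by: W2
Minimum job degree is 0, achieved by: J1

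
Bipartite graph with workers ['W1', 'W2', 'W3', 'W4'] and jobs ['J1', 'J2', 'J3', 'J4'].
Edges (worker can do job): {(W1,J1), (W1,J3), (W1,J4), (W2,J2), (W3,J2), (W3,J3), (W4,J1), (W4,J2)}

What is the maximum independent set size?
Maximum independent set = 4

By König's theorem:
- Min vertex cover = Max matching = 4
- Max independent set = Total vertices - Min vertex cover
- Max independent set = 8 - 4 = 4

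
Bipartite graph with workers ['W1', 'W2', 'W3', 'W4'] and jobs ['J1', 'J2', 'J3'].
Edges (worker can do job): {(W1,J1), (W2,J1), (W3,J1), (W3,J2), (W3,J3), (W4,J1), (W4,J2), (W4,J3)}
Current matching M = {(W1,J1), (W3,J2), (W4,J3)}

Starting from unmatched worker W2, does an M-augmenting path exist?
No augmenting path from W2

Alternating search from W2 reaches jobs: {J1}.
Every reachable job is already matched in M, and following those matched edges back to workers exposes no further unvisited jobs.
No M-augmenting path from W2 exists.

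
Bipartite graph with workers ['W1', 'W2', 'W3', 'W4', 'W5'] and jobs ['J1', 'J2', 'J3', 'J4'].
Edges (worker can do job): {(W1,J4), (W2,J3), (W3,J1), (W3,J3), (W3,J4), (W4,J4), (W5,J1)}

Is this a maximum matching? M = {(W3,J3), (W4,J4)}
No, size 2 is not maximum

Proposed matching has size 2.
Maximum matching size for this graph: 3.

This is NOT maximum - can be improved to size 3.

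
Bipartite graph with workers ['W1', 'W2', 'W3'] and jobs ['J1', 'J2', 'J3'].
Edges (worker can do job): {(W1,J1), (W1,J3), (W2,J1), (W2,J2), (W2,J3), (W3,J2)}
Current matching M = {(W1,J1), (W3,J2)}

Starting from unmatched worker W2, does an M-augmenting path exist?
Yes: W2 → J1 → W1 → J3

An M-augmenting path alternates non-matching / matching edges, starting and ending at unmatched vertices.
Path: W2 → J1 → W1 → J3
(J3 is unmatched in M, so the path is augmenting.)
Flipping edges along this path would increase |M| from 2 to 3.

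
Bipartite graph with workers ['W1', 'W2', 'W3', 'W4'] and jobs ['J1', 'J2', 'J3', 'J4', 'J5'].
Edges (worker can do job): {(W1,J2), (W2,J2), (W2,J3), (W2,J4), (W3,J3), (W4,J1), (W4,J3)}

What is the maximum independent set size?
Maximum independent set = 5

By König's theorem:
- Min vertex cover = Max matching = 4
- Max independent set = Total vertices - Min vertex cover
- Max independent set = 9 - 4 = 5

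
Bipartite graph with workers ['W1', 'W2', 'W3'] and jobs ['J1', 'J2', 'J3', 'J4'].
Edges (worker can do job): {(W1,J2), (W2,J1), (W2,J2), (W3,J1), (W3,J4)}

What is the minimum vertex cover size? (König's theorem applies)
Minimum vertex cover size = 3

By König's theorem: in bipartite graphs,
min vertex cover = max matching = 3

Maximum matching has size 3, so minimum vertex cover also has size 3.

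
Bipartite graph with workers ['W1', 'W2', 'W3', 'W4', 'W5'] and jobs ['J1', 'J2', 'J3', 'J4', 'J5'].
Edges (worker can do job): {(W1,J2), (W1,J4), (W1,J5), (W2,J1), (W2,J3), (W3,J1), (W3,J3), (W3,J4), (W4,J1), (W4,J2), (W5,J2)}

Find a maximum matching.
Matching: {(W1,J5), (W2,J3), (W3,J4), (W4,J1), (W5,J2)}

Maximum matching (size 5):
  W1 → J5
  W2 → J3
  W3 → J4
  W4 → J1
  W5 → J2

Each worker is assigned to at most one job, and each job to at most one worker.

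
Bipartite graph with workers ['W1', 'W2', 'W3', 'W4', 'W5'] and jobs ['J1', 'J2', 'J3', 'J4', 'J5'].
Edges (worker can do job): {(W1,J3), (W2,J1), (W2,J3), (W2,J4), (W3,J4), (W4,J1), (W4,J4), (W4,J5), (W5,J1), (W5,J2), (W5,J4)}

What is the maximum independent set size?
Maximum independent set = 5

By König's theorem:
- Min vertex cover = Max matching = 5
- Max independent set = Total vertices - Min vertex cover
- Max independent set = 10 - 5 = 5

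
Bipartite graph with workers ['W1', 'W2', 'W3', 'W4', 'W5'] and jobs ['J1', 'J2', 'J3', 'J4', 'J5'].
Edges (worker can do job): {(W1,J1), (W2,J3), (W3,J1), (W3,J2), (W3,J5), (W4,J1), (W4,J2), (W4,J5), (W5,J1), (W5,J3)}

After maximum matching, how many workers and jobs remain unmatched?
Unmatched: 1 workers, 1 jobs

Maximum matching size: 4
Workers: 5 total, 4 matched, 1 unmatched
Jobs: 5 total, 4 matched, 1 unmatched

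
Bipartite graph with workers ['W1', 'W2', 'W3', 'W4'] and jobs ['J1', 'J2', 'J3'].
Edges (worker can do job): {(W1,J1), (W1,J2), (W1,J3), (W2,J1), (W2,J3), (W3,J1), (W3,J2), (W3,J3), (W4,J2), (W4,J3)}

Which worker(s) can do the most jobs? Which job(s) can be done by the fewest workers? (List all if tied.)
Most versatile: W1, W3 (3 jobs); Least covered: J1, J2 (3 workers)

Worker degrees (jobs they can do): W1:3, W2:2, W3:3, W4:2
Job degrees (workers who can do it): J1:3, J2:3, J3:4

Maximum worker degree is 3, achieved by: W1, W3
Minimum job degree is 3, achieved by: J1, J2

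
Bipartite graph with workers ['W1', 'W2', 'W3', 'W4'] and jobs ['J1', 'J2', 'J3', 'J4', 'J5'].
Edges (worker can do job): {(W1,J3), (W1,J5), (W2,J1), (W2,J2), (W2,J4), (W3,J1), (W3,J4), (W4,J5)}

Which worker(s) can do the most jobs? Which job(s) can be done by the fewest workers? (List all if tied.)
Most versatile: W2 (3 jobs); Least covered: J2, J3 (1 workers)

Worker degrees (jobs they can do): W1:2, W2:3, W3:2, W4:1
Job degrees (workers who can do it): J1:2, J2:1, J3:1, J4:2, J5:2

Maximum worker degree is 3, achieved by: W2
Minimum job degree is 1, achieved by: J2, J3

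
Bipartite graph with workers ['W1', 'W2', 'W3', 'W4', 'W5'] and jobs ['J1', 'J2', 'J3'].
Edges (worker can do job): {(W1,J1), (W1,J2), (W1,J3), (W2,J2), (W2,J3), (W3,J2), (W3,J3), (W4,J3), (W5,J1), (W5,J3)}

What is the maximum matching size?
Maximum matching size = 3

Maximum matching: {(W1,J2), (W3,J3), (W5,J1)}
Size: 3

This assigns 3 workers to 3 distinct jobs.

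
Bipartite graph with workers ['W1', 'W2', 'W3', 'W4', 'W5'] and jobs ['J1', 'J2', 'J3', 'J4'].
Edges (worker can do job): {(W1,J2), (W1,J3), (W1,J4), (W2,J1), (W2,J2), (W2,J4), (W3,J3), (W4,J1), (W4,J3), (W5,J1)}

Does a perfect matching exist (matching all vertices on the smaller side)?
Yes, perfect matching exists (size 4)

Perfect matching: {(W1,J2), (W2,J4), (W3,J3), (W5,J1)}
All 4 vertices on the smaller side are matched.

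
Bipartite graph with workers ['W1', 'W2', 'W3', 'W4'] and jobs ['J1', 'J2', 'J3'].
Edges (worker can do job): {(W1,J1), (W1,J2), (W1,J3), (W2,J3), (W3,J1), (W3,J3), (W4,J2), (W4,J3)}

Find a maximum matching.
Matching: {(W1,J1), (W3,J3), (W4,J2)}

Maximum matching (size 3):
  W1 → J1
  W3 → J3
  W4 → J2

Each worker is assigned to at most one job, and each job to at most one worker.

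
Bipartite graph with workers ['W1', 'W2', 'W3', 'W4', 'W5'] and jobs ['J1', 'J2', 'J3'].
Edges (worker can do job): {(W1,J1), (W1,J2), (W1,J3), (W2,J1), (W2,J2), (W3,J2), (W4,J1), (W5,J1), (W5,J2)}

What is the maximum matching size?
Maximum matching size = 3

Maximum matching: {(W1,J3), (W3,J2), (W5,J1)}
Size: 3

This assigns 3 workers to 3 distinct jobs.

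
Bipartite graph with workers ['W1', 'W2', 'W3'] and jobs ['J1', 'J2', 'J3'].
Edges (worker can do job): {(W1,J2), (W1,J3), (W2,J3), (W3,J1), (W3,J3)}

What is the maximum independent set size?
Maximum independent set = 3

By König's theorem:
- Min vertex cover = Max matching = 3
- Max independent set = Total vertices - Min vertex cover
- Max independent set = 6 - 3 = 3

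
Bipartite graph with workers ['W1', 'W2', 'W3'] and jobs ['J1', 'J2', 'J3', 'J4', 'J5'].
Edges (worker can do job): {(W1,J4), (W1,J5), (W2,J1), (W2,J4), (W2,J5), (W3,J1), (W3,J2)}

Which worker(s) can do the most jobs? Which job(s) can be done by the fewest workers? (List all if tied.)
Most versatile: W2 (3 jobs); Least covered: J3 (0 workers)

Worker degrees (jobs they can do): W1:2, W2:3, W3:2
Job degrees (workers who can do it): J1:2, J2:1, J3:0, J4:2, J5:2

Maximum worker degree is 3, achieved by: W2
Minimum job degree is 0, achieved by: J3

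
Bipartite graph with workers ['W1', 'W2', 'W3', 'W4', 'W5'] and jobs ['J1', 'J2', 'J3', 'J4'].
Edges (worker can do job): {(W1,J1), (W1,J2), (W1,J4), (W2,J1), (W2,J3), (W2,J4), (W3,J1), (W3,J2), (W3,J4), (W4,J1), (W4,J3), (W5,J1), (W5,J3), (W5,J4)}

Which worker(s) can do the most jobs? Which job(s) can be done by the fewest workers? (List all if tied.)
Most versatile: W1, W2, W3, W5 (3 jobs); Least covered: J2 (2 workers)

Worker degrees (jobs they can do): W1:3, W2:3, W3:3, W4:2, W5:3
Job degrees (workers who can do it): J1:5, J2:2, J3:3, J4:4

Maximum worker degree is 3, achieved by: W1, W2, W3, W5
Minimum job degree is 2, achieved by: J2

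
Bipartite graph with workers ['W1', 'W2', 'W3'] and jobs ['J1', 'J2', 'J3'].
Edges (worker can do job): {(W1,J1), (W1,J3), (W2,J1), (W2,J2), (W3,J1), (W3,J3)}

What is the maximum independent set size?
Maximum independent set = 3

By König's theorem:
- Min vertex cover = Max matching = 3
- Max independent set = Total vertices - Min vertex cover
- Max independent set = 6 - 3 = 3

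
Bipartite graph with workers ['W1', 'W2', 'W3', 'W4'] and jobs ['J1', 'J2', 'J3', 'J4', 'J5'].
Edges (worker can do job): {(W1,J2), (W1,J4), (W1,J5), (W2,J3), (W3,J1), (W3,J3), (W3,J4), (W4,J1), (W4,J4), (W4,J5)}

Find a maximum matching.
Matching: {(W1,J5), (W2,J3), (W3,J1), (W4,J4)}

Maximum matching (size 4):
  W1 → J5
  W2 → J3
  W3 → J1
  W4 → J4

Each worker is assigned to at most one job, and each job to at most one worker.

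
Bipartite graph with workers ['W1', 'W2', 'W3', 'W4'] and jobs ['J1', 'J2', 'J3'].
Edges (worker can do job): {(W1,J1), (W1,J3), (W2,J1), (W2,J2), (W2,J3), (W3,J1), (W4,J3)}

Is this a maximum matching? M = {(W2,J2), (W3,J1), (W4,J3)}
Yes, size 3 is maximum

Proposed matching has size 3.
Maximum matching size for this graph: 3.

This is a maximum matching.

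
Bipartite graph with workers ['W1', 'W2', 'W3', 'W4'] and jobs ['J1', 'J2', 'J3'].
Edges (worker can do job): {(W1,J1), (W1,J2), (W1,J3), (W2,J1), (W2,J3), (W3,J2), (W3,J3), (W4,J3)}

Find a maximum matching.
Matching: {(W1,J1), (W3,J2), (W4,J3)}

Maximum matching (size 3):
  W1 → J1
  W3 → J2
  W4 → J3

Each worker is assigned to at most one job, and each job to at most one worker.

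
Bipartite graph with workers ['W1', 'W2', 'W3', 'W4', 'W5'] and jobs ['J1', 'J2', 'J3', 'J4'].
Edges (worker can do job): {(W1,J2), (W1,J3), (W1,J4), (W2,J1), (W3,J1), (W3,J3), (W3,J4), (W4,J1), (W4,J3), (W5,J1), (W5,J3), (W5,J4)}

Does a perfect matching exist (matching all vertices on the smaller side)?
Yes, perfect matching exists (size 4)

Perfect matching: {(W1,J2), (W3,J4), (W4,J1), (W5,J3)}
All 4 vertices on the smaller side are matched.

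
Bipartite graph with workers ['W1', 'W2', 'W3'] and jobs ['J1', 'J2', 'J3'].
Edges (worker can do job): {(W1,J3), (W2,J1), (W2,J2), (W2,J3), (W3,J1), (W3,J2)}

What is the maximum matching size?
Maximum matching size = 3

Maximum matching: {(W1,J3), (W2,J2), (W3,J1)}
Size: 3

This assigns 3 workers to 3 distinct jobs.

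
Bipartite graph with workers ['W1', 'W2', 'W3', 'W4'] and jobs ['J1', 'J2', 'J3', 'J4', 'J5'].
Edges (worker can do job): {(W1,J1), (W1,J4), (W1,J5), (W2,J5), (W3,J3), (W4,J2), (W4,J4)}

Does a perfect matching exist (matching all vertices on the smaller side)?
Yes, perfect matching exists (size 4)

Perfect matching: {(W1,J1), (W2,J5), (W3,J3), (W4,J4)}
All 4 vertices on the smaller side are matched.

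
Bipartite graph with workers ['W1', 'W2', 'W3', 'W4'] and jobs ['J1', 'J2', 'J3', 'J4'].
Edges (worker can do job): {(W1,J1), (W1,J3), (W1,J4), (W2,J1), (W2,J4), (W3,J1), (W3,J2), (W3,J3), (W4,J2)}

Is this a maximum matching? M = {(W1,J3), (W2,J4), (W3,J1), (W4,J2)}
Yes, size 4 is maximum

Proposed matching has size 4.
Maximum matching size for this graph: 4.

This is a maximum matching.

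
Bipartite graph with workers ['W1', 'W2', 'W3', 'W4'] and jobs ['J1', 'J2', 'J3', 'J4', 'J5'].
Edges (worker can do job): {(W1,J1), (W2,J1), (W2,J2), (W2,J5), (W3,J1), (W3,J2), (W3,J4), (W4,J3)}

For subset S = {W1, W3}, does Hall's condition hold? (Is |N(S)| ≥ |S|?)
Yes: |N(S)| = 3, |S| = 2

Subset S = {W1, W3}
Neighbors N(S) = {J1, J2, J4}

|N(S)| = 3, |S| = 2
Hall's condition: |N(S)| ≥ |S| is satisfied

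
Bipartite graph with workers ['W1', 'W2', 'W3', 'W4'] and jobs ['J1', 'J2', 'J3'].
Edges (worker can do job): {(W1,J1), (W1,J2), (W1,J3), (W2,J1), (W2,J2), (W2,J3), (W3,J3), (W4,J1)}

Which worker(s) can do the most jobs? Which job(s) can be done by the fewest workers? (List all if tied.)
Most versatile: W1, W2 (3 jobs); Least covered: J2 (2 workers)

Worker degrees (jobs they can do): W1:3, W2:3, W3:1, W4:1
Job degrees (workers who can do it): J1:3, J2:2, J3:3

Maximum worker degree is 3, achieved by: W1, W2
Minimum job degree is 2, achieved by: J2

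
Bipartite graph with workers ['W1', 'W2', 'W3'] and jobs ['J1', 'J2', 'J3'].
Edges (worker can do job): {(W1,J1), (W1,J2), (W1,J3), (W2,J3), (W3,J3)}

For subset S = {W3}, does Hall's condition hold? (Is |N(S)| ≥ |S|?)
Yes: |N(S)| = 1, |S| = 1

Subset S = {W3}
Neighbors N(S) = {J3}

|N(S)| = 1, |S| = 1
Hall's condition: |N(S)| ≥ |S| is satisfied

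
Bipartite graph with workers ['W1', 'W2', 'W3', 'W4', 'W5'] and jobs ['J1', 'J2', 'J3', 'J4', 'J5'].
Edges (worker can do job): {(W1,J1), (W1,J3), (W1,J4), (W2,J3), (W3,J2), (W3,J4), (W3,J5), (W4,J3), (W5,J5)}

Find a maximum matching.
Matching: {(W1,J1), (W3,J4), (W4,J3), (W5,J5)}

Maximum matching (size 4):
  W1 → J1
  W3 → J4
  W4 → J3
  W5 → J5

Each worker is assigned to at most one job, and each job to at most one worker.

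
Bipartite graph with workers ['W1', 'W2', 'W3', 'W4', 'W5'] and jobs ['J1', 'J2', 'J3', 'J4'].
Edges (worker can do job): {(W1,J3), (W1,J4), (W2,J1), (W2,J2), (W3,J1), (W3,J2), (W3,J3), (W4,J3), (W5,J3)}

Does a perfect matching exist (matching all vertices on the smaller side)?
Yes, perfect matching exists (size 4)

Perfect matching: {(W1,J4), (W2,J2), (W3,J1), (W5,J3)}
All 4 vertices on the smaller side are matched.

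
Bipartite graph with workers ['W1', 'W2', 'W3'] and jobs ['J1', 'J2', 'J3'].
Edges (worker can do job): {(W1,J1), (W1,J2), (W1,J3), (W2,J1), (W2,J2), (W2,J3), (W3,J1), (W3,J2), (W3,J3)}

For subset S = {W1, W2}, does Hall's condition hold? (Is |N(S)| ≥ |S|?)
Yes: |N(S)| = 3, |S| = 2

Subset S = {W1, W2}
Neighbors N(S) = {J1, J2, J3}

|N(S)| = 3, |S| = 2
Hall's condition: |N(S)| ≥ |S| is satisfied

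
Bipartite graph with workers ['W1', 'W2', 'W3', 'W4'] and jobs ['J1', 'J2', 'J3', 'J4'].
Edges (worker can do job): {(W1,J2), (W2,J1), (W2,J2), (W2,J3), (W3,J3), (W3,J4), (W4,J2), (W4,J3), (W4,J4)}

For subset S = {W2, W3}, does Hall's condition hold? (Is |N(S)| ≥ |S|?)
Yes: |N(S)| = 4, |S| = 2

Subset S = {W2, W3}
Neighbors N(S) = {J1, J2, J3, J4}

|N(S)| = 4, |S| = 2
Hall's condition: |N(S)| ≥ |S| is satisfied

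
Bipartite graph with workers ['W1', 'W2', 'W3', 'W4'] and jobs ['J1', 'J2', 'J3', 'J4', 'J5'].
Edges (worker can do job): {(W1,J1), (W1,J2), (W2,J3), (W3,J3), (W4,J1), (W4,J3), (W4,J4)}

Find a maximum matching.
Matching: {(W1,J1), (W3,J3), (W4,J4)}

Maximum matching (size 3):
  W1 → J1
  W3 → J3
  W4 → J4

Each worker is assigned to at most one job, and each job to at most one worker.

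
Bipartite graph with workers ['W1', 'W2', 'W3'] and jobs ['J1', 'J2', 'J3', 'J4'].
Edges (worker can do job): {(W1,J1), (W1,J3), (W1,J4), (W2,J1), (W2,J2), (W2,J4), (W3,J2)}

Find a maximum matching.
Matching: {(W1,J3), (W2,J4), (W3,J2)}

Maximum matching (size 3):
  W1 → J3
  W2 → J4
  W3 → J2

Each worker is assigned to at most one job, and each job to at most one worker.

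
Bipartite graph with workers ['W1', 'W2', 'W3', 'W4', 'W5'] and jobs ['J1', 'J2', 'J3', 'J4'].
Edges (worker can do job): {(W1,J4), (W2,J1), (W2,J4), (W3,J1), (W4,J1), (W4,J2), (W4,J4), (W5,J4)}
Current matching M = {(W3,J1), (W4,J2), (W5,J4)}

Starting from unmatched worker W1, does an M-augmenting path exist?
No augmenting path from W1

Alternating search from W1 reaches jobs: {J4}.
Every reachable job is already matched in M, and following those matched edges back to workers exposes no further unvisited jobs.
No M-augmenting path from W1 exists.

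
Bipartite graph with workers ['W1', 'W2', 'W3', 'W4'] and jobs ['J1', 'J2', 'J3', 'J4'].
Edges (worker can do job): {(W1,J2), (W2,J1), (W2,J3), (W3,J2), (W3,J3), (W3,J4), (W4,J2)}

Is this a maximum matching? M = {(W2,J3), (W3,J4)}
No, size 2 is not maximum

Proposed matching has size 2.
Maximum matching size for this graph: 3.

This is NOT maximum - can be improved to size 3.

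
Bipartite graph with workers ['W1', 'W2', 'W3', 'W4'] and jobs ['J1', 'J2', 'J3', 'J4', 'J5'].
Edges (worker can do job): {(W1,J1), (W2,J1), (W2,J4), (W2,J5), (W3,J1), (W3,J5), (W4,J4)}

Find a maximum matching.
Matching: {(W1,J1), (W3,J5), (W4,J4)}

Maximum matching (size 3):
  W1 → J1
  W3 → J5
  W4 → J4

Each worker is assigned to at most one job, and each job to at most one worker.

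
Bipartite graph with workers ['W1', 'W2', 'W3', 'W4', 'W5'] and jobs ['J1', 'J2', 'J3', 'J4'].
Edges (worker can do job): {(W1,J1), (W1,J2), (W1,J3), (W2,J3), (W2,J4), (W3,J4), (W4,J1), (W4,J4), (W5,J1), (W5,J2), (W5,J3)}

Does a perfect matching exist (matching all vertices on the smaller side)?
Yes, perfect matching exists (size 4)

Perfect matching: {(W1,J3), (W3,J4), (W4,J1), (W5,J2)}
All 4 vertices on the smaller side are matched.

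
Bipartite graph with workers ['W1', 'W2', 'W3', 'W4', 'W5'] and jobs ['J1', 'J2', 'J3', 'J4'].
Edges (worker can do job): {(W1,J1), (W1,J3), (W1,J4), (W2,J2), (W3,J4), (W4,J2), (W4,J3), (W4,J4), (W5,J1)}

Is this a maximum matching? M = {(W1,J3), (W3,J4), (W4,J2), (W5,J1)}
Yes, size 4 is maximum

Proposed matching has size 4.
Maximum matching size for this graph: 4.

This is a maximum matching.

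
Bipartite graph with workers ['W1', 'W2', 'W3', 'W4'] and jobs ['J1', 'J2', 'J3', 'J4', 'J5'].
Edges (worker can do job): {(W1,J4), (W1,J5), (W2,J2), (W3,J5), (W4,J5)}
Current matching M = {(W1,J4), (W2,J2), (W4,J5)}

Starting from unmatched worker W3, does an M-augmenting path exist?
No augmenting path from W3

Alternating search from W3 reaches jobs: {J5}.
Every reachable job is already matched in M, and following those matched edges back to workers exposes no further unvisited jobs.
No M-augmenting path from W3 exists.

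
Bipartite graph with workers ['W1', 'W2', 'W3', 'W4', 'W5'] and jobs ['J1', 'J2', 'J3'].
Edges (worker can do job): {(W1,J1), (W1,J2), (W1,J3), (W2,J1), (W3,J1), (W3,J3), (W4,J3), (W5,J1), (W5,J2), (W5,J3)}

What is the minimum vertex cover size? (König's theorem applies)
Minimum vertex cover size = 3

By König's theorem: in bipartite graphs,
min vertex cover = max matching = 3

Maximum matching has size 3, so minimum vertex cover also has size 3.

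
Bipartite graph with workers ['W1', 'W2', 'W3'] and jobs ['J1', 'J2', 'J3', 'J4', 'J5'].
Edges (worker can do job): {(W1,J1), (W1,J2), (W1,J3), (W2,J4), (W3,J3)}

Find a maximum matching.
Matching: {(W1,J1), (W2,J4), (W3,J3)}

Maximum matching (size 3):
  W1 → J1
  W2 → J4
  W3 → J3

Each worker is assigned to at most one job, and each job to at most one worker.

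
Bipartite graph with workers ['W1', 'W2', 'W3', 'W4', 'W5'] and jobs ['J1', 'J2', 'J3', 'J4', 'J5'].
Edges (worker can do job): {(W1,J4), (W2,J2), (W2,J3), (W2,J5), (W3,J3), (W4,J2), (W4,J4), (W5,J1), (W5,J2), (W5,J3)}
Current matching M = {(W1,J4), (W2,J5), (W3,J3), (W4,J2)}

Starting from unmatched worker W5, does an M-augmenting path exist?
Yes: W5 → J1

An M-augmenting path alternates non-matching / matching edges, starting and ending at unmatched vertices.
Path: W5 → J1
(J1 is unmatched in M, so the path is augmenting.)
Flipping edges along this path would increase |M| from 4 to 5.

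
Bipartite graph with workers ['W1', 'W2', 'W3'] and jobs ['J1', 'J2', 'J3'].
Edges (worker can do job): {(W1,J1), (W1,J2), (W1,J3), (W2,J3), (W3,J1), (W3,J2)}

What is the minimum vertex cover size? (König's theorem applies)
Minimum vertex cover size = 3

By König's theorem: in bipartite graphs,
min vertex cover = max matching = 3

Maximum matching has size 3, so minimum vertex cover also has size 3.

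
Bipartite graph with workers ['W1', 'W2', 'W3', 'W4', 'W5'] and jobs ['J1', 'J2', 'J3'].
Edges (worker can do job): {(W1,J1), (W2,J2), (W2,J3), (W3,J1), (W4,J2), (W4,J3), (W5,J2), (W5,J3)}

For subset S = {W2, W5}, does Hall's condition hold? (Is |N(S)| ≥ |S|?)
Yes: |N(S)| = 2, |S| = 2

Subset S = {W2, W5}
Neighbors N(S) = {J2, J3}

|N(S)| = 2, |S| = 2
Hall's condition: |N(S)| ≥ |S| is satisfied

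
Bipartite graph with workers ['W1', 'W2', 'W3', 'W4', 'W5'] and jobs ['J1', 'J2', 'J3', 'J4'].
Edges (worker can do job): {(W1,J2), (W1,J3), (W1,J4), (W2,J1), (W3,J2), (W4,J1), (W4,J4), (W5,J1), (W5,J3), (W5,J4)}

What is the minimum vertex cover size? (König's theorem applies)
Minimum vertex cover size = 4

By König's theorem: in bipartite graphs,
min vertex cover = max matching = 4

Maximum matching has size 4, so minimum vertex cover also has size 4.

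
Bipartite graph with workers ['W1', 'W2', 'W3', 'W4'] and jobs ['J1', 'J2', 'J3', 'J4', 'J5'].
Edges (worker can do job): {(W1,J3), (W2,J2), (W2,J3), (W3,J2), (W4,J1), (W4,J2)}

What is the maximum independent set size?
Maximum independent set = 6

By König's theorem:
- Min vertex cover = Max matching = 3
- Max independent set = Total vertices - Min vertex cover
- Max independent set = 9 - 3 = 6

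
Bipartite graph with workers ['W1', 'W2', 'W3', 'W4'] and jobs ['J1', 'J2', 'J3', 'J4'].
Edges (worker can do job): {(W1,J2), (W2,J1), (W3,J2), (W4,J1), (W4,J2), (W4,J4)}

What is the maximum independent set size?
Maximum independent set = 5

By König's theorem:
- Min vertex cover = Max matching = 3
- Max independent set = Total vertices - Min vertex cover
- Max independent set = 8 - 3 = 5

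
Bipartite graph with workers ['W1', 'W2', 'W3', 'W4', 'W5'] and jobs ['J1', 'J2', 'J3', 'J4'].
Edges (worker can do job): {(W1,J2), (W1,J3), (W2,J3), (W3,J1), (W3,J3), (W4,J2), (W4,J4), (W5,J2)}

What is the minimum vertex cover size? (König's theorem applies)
Minimum vertex cover size = 4

By König's theorem: in bipartite graphs,
min vertex cover = max matching = 4

Maximum matching has size 4, so minimum vertex cover also has size 4.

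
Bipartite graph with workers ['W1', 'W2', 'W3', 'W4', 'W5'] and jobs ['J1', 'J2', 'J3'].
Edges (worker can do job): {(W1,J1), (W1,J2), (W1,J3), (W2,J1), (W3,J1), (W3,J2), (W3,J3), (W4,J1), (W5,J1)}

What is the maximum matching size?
Maximum matching size = 3

Maximum matching: {(W1,J3), (W3,J2), (W5,J1)}
Size: 3

This assigns 3 workers to 3 distinct jobs.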